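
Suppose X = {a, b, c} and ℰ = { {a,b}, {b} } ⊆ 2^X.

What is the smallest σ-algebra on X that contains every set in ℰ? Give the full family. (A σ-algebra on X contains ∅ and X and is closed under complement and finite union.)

σ(ℰ) = { {}, {a}, {b}, {c}, {a,b}, {a,c}, {b,c}, X }

Derivation:
Start: ℰ ∪ {∅, X} = { {}, {b}, {a,b}, X }.
Iteration 1 (2 new):
  {c}  = complement {a,b}
  {a,c}  = complement {b}
  [6 total]
Iteration 2. New:
  {b,c}  = {c} ∪ {b}
  [7 total]
Iteration 3. New:
  {a}  = complement {b,c}
  [8 total]
Iteration 4: no new sets; the family is a σ-algebra.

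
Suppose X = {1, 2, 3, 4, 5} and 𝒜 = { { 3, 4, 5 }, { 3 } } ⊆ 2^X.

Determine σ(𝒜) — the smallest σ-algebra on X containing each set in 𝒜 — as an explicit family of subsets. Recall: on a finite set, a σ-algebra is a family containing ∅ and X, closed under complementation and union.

Take S₀ = 𝒜 ∪ {∅, X} = { {  }, { 3 }, { 3, 4, 5 }, X }.
Pass 1 (2 new):
  { 1, 2 }  = X∖{ 3, 4, 5 }
  { 1, 2, 4, 5 }  = X∖{ 3 }
  [6 total]
Pass 2: +1 →
  { 1, 2, 3 }  = { 3 } ∪ { 1, 2 }
  [7 total]
Pass 3: 1 new —
  { 4, 5 }  = X∖{ 1, 2, 3 }
  [8 total]
Pass 4: already closed under ᶜ and ∪.

|σ(𝒜)| = 8.  σ(𝒜) = { {  }, { 3 }, { 1, 2 }, { 4, 5 }, { 1, 2, 3 }, { 3, 4, 5 }, { 1, 2, 4, 5 }, X }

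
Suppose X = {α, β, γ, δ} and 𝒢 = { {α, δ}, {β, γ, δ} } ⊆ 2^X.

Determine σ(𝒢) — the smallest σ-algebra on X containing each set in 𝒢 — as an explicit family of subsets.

Begin from { {}, {α, δ}, {β, γ, δ}, X } (that is, 𝒢 plus ∅ and X).
Iteration 1 (2 new):
  {α}  = {β, γ, δ}ᶜ
  {β, γ}  = {α, δ}ᶜ
  [6 total]
Iteration 2: 1 new —
  {α, β, γ}  = {β, γ} ∪ {α}
  [7 total]
Iteration 3 adds 1:
  {δ}  = {α, β, γ}ᶜ
  [8 total]
Iteration 4: already closed under ᶜ and ∪.

|σ(𝒢)| = 8.  σ(𝒢) = { {}, {α}, {δ}, {α, δ}, {β, γ}, {α, β, γ}, {β, γ, δ}, X }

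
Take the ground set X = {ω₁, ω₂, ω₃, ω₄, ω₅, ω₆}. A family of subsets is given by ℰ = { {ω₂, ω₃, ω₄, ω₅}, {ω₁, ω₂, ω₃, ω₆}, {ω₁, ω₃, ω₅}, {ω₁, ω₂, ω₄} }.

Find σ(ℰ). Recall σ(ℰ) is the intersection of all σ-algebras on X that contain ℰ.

|σ(ℰ)| = 64.  σ(ℰ) = { {}, {ω₁}, {ω₂}, {ω₃}, {ω₄}, {ω₅}, {ω₆}, {ω₁, ω₂}, {ω₁, ω₃}, {ω₁, ω₄}, {ω₁, ω₅}, {ω₁, ω₆}, {ω₂, ω₃}, {ω₂, ω₄}, {ω₂, ω₅}, {ω₂, ω₆}, {ω₃, ω₄}, {ω₃, ω₅}, {ω₃, ω₆}, {ω₄, ω₅}, {ω₄, ω₆}, {ω₅, ω₆}, {ω₁, ω₂, ω₃}, {ω₁, ω₂, ω₄}, {ω₁, ω₂, ω₅}, {ω₁, ω₂, ω₆}, {ω₁, ω₃, ω₄}, {ω₁, ω₃, ω₅}, {ω₁, ω₃, ω₆}, {ω₁, ω₄, ω₅}, {ω₁, ω₄, ω₆}, {ω₁, ω₅, ω₆}, {ω₂, ω₃, ω₄}, {ω₂, ω₃, ω₅}, {ω₂, ω₃, ω₆}, {ω₂, ω₄, ω₅}, {ω₂, ω₄, ω₆}, {ω₂, ω₅, ω₆}, {ω₃, ω₄, ω₅}, {ω₃, ω₄, ω₆}, {ω₃, ω₅, ω₆}, {ω₄, ω₅, ω₆}, {ω₁, ω₂, ω₃, ω₄}, {ω₁, ω₂, ω₃, ω₅}, {ω₁, ω₂, ω₃, ω₆}, {ω₁, ω₂, ω₄, ω₅}, {ω₁, ω₂, ω₄, ω₆}, {ω₁, ω₂, ω₅, ω₆}, {ω₁, ω₃, ω₄, ω₅}, {ω₁, ω₃, ω₄, ω₆}, {ω₁, ω₃, ω₅, ω₆}, {ω₁, ω₄, ω₅, ω₆}, {ω₂, ω₃, ω₄, ω₅}, {ω₂, ω₃, ω₄, ω₆}, {ω₂, ω₃, ω₅, ω₆}, {ω₂, ω₄, ω₅, ω₆}, {ω₃, ω₄, ω₅, ω₆}, {ω₁, ω₂, ω₃, ω₄, ω₅}, {ω₁, ω₂, ω₃, ω₄, ω₆}, {ω₁, ω₂, ω₃, ω₅, ω₆}, {ω₁, ω₂, ω₄, ω₅, ω₆}, {ω₁, ω₃, ω₄, ω₅, ω₆}, {ω₂, ω₃, ω₄, ω₅, ω₆}, X }

Derivation:
Start: ℰ ∪ {∅, X} = { {}, {ω₁, ω₂, ω₄}, {ω₁, ω₃, ω₅}, {ω₁, ω₂, ω₃, ω₆}, {ω₂, ω₃, ω₄, ω₅}, X }.
Step 1. New:
  {ω₁, ω₆}  = ᶜ of {ω₂, ω₃, ω₄, ω₅}
  {ω₄, ω₅}  = ᶜ of {ω₁, ω₂, ω₃, ω₆}
  {ω₂, ω₄, ω₆}  = ᶜ of {ω₁, ω₃, ω₅}
  {ω₃, ω₅, ω₆}  = ᶜ of {ω₁, ω₂, ω₄}
  {ω₁, ω₂, ω₃, ω₄, ω₅}  = {ω₁, ω₃, ω₅} ∪ {ω₂, ω₃, ω₄, ω₅}
  {ω₁, ω₂, ω₃, ω₄, ω₆}  = {ω₁, ω₂, ω₄} ∪ {ω₁, ω₂, ω₃, ω₆}
  {ω₁, ω₂, ω₃, ω₅, ω₆}  = {ω₁, ω₃, ω₅} ∪ {ω₁, ω₂, ω₃, ω₆}
  — 13 sets.
Step 2 adds 11:
  {ω₄}  = ᶜ of {ω₁, ω₂, ω₃, ω₅, ω₆}
  {ω₅}  = ᶜ of {ω₁, ω₂, ω₃, ω₄, ω₆}
  {ω₆}  = ᶜ of {ω₁, ω₂, ω₃, ω₄, ω₅}
  {ω₁, ω₂, ω₄, ω₅}  = {ω₁, ω₂, ω₄} ∪ {ω₄, ω₅}
  {ω₁, ω₂, ω₄, ω₆}  = {ω₂, ω₄, ω₆} ∪ {ω₁, ω₆}
  {ω₁, ω₃, ω₄, ω₅}  = {ω₁, ω₃, ω₅} ∪ {ω₄, ω₅}
  {ω₁, ω₃, ω₅, ω₆}  = {ω₁, ω₆} ∪ {ω₁, ω₃, ω₅}
  {ω₁, ω₄, ω₅, ω₆}  = {ω₁, ω₆} ∪ {ω₄, ω₅}
  {ω₂, ω₄, ω₅, ω₆}  = {ω₂, ω₄, ω₆} ∪ {ω₄, ω₅}
  {ω₃, ω₄, ω₅, ω₆}  = {ω₄, ω₅} ∪ {ω₃, ω₅, ω₆}
  {ω₂, ω₃, ω₄, ω₅, ω₆}  = {ω₂, ω₄, ω₆} ∪ {ω₂, ω₃, ω₄, ω₅}
  — 24 sets.
Step 3. New:
  {ω₁}  = ᶜ of {ω₂, ω₃, ω₄, ω₅, ω₆}
  {ω₁, ω₂}  = ᶜ of {ω₃, ω₄, ω₅, ω₆}
  {ω₁, ω₃}  = ᶜ of {ω₂, ω₄, ω₅, ω₆}
  {ω₂, ω₃}  = ᶜ of {ω₁, ω₄, ω₅, ω₆}
  {ω₂, ω₄}  = ᶜ of {ω₁, ω₃, ω₅, ω₆}
  {ω₂, ω₆}  = ᶜ of {ω₁, ω₃, ω₄, ω₅}
  {ω₃, ω₅}  = ᶜ of {ω₁, ω₂, ω₄, ω₆}
  {ω₃, ω₆}  = ᶜ of {ω₁, ω₂, ω₄, ω₅}
  {ω₄, ω₆}  = {ω₆} ∪ {ω₄}
  {ω₅, ω₆}  = {ω₆} ∪ {ω₅}
  {ω₁, ω₄, ω₆}  = {ω₁, ω₆} ∪ {ω₄}
  {ω₁, ω₅, ω₆}  = {ω₁, ω₆} ∪ {ω₅}
  {ω₄, ω₅, ω₆}  = {ω₄, ω₅} ∪ {ω₆}
  {ω₁, ω₂, ω₄, ω₅, ω₆}  = {ω₂, ω₄, ω₆} ∪ {ω₁, ω₄, ω₅, ω₆}
  {ω₁, ω₃, ω₄, ω₅, ω₆}  = {ω₁, ω₆} ∪ {ω₁, ω₃, ω₄, ω₅}
  — 39 sets.
Step 4: 23 new —
  {ω₂}  = ᶜ of {ω₁, ω₃, ω₄, ω₅, ω₆}
  {ω₃}  = ᶜ of {ω₁, ω₂, ω₄, ω₅, ω₆}
  {ω₁, ω₄}  = {ω₄} ∪ {ω₁}
  {ω₁, ω₅}  = {ω₁} ∪ {ω₅}
  {ω₁, ω₂, ω₃}  = ᶜ of {ω₄, ω₅, ω₆}
  {ω₁, ω₂, ω₅}  = {ω₁, ω₂} ∪ {ω₅}
  {ω₁, ω₂, ω₆}  = {ω₁, ω₆} ∪ {ω₁, ω₂}
  {ω₁, ω₃, ω₄}  = {ω₁, ω₃} ∪ {ω₄}
  {ω₁, ω₃, ω₆}  = {ω₁, ω₆} ∪ {ω₁, ω₃}
  {ω₁, ω₄, ω₅}  = {ω₄, ω₅} ∪ {ω₁}
  {ω₂, ω₃, ω₄}  = ᶜ of {ω₁, ω₅, ω₆}
  {ω₂, ω₃, ω₅}  = ᶜ of {ω₁, ω₄, ω₆}
  {ω₂, ω₃, ω₆}  = {ω₂, ω₆} ∪ {ω₂, ω₃}
  {ω₂, ω₄, ω₅}  = {ω₄, ω₅} ∪ {ω₂, ω₄}
  {ω₂, ω₅, ω₆}  = {ω₂, ω₆} ∪ {ω₅, ω₆}
  {ω₃, ω₄, ω₅}  = {ω₄, ω₅} ∪ {ω₃, ω₅}
  {ω₃, ω₄, ω₆}  = {ω₃, ω₆} ∪ {ω₄}
  {ω₁, ω₂, ω₃, ω₄}  = ᶜ of {ω₅, ω₆}
  {ω₁, ω₂, ω₃, ω₅}  = ᶜ of {ω₄, ω₆}
  {ω₁, ω₂, ω₅, ω₆}  = {ω₁, ω₅, ω₆} ∪ {ω₁, ω₂}
  {ω₁, ω₃, ω₄, ω₆}  = {ω₁, ω₃} ∪ {ω₁, ω₄, ω₆}
  {ω₂, ω₃, ω₄, ω₆}  = {ω₂, ω₄, ω₆} ∪ {ω₂, ω₃}
  {ω₂, ω₃, ω₅, ω₆}  = {ω₃, ω₅} ∪ {ω₂, ω₆}
  — 62 sets.
Step 5: +2 →
  {ω₂, ω₅}  = ᶜ of {ω₁, ω₃, ω₄, ω₆}
  {ω₃, ω₄}  = ᶜ of {ω₁, ω₂, ω₅, ω₆}
  — 64 sets.
Step 6: already closed under ᶜ and ∪.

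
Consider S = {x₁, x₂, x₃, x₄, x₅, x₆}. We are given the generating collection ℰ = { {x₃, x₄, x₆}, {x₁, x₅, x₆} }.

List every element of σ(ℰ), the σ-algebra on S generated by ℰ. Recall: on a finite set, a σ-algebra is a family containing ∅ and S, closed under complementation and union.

Answer: σ(ℰ) = { ∅, {x₂}, {x₆}, {x₁, x₅}, {x₂, x₆}, {x₃, x₄}, {x₁, x₂, x₅}, {x₁, x₅, x₆}, {x₂, x₃, x₄}, {x₃, x₄, x₆}, {x₁, x₂, x₅, x₆}, {x₁, x₃, x₄, x₅}, {x₂, x₃, x₄, x₆}, {x₁, x₂, x₃, x₄, x₅}, {x₁, x₃, x₄, x₅, x₆}, S }

Working:
Start: ℰ ∪ {∅, S} = { ∅, {x₁, x₅, x₆}, {x₃, x₄, x₆}, S }.
Iteration 1. New:
  {x₁, x₂, x₅}  = S∖{x₃, x₄, x₆}
  {x₂, x₃, x₄}  = S∖{x₁, x₅, x₆}
  {x₁, x₃, x₄, x₅, x₆}  = {x₃, x₄, x₆} ∪ {x₁, x₅, x₆}
  [7 total]
Iteration 2: +4 →
  {x₂}  = S∖{x₁, x₃, x₄, x₅, x₆}
  {x₁, x₂, x₅, x₆}  = {x₁, x₂, x₅} ∪ {x₁, x₅, x₆}
  {x₂, x₃, x₄, x₆}  = {x₂, x₃, x₄} ∪ {x₃, x₄, x₆}
  {x₁, x₂, x₃, x₄, x₅}  = {x₁, x₂, x₅} ∪ {x₂, x₃, x₄}
  [11 total]
Iteration 3 adds 3:
  {x₆}  = S∖{x₁, x₂, x₃, x₄, x₅}
  {x₁, x₅}  = S∖{x₂, x₃, x₄, x₆}
  {x₃, x₄}  = S∖{x₁, x₂, x₅, x₆}
  [14 total]
Iteration 4 (2 new):
  {x₂, x₆}  = {x₆} ∪ {x₂}
  {x₁, x₃, x₄, x₅}  = {x₃, x₄} ∪ {x₁, x₅}
  [16 total]
Iteration 5: stable.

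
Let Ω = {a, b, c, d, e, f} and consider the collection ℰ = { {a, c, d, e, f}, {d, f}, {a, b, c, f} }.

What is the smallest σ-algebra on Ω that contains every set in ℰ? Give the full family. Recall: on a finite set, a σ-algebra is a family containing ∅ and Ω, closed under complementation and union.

Seed the family with ℰ together with ∅ and Ω: { {}, {d, f}, {a, b, c, f}, {a, c, d, e, f}, Ω }.
Pass 1 (4 new):
  {b}  = ᶜ of {a, c, d, e, f}
  {d, e}  = ᶜ of {a, b, c, f}
  {a, b, c, e}  = ᶜ of {d, f}
  {a, b, c, d, f}  = {d, f} ∪ {a, b, c, f}
  (now 9)
Pass 2: +6 →
  {e}  = ᶜ of {a, b, c, d, f}
  {b, d, e}  = {b} ∪ {d, e}
  {b, d, f}  = {b} ∪ {d, f}
  {d, e, f}  = {d, e} ∪ {d, f}
  {a, b, c, d, e}  = {d, e} ∪ {a, b, c, e}
  {a, b, c, e, f}  = {a, b, c, f} ∪ {a, b, c, e}
  (now 15)
Pass 3 adds 7:
  {d}  = ᶜ of {a, b, c, e, f}
  {f}  = ᶜ of {a, b, c, d, e}
  {b, e}  = {b} ∪ {e}
  {a, b, c}  = ᶜ of {d, e, f}
  {a, c, e}  = ᶜ of {b, d, f}
  {a, c, f}  = ᶜ of {b, d, e}
  {b, d, e, f}  = {d, e} ∪ {b, d, f}
  (now 22)
Pass 4. New:
  {a, c}  = ᶜ of {b, d, e, f}
  {b, d}  = {b} ∪ {d}
  {b, f}  = {b} ∪ {f}
  {e, f}  = {f} ∪ {e}
  {b, e, f}  = {b, e} ∪ {f}
  {a, b, c, d}  = {a, b, c} ∪ {d}
  {a, c, d, e}  = {a, c, e} ∪ {d, e}
  {a, c, d, f}  = ᶜ of {b, e}
  {a, c, e, f}  = {a, c, f} ∪ {a, c, e}
  (now 31)
Pass 5 (1 new):
  {a, c, d}  = ᶜ of {b, e, f}
  (now 32)
Pass 6: no new sets; the family is a σ-algebra.

|σ(ℰ)| = 32.  σ(ℰ) = { {}, {b}, {d}, {e}, {f}, {a, c}, {b, d}, {b, e}, {b, f}, {d, e}, {d, f}, {e, f}, {a, b, c}, {a, c, d}, {a, c, e}, {a, c, f}, {b, d, e}, {b, d, f}, {b, e, f}, {d, e, f}, {a, b, c, d}, {a, b, c, e}, {a, b, c, f}, {a, c, d, e}, {a, c, d, f}, {a, c, e, f}, {b, d, e, f}, {a, b, c, d, e}, {a, b, c, d, f}, {a, b, c, e, f}, {a, c, d, e, f}, Ω }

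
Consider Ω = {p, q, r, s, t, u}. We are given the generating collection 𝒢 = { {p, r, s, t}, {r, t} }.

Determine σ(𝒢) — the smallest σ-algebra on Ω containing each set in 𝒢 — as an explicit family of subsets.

Begin from { {}, {r, t}, {p, r, s, t}, Ω } (that is, 𝒢 plus ∅ and Ω).
Iteration 1: +2 →
  {q, u}  = ᶜ of {p, r, s, t}
  {p, q, s, u}  = ᶜ of {r, t}
  (now 6)
Iteration 2. New:
  {q, r, t, u}  = {r, t} ∪ {q, u}
  (now 7)
Iteration 3. New:
  {p, s}  = ᶜ of {q, r, t, u}
  (now 8)
After Iteration 4 the family is unchanged; done.

σ(𝒢) = { {}, {p, s}, {q, u}, {r, t}, {p, q, s, u}, {p, r, s, t}, {q, r, t, u}, Ω }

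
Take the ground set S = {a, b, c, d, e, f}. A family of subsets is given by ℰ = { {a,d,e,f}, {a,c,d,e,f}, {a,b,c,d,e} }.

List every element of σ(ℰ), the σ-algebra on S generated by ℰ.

Begin from { {}, {a,d,e,f}, {a,b,c,d,e}, {a,c,d,e,f}, S } (that is, ℰ plus ∅ and S).
Step 1. New:
  {b}  = S∖{a,c,d,e,f}
  {f}  = S∖{a,b,c,d,e}
  {b,c}  = S∖{a,d,e,f}
  (now 8)
Step 2: 3 new —
  {b,f}  = {b} ∪ {f}
  {b,c,f}  = {b,c} ∪ {f}
  {a,b,d,e,f}  = {a,d,e,f} ∪ {b}
  (now 11)
Step 3: 3 new —
  {c}  = S∖{a,b,d,e,f}
  {a,d,e}  = S∖{b,c,f}
  {a,c,d,e}  = S∖{b,f}
  (now 14)
Step 4. New:
  {c,f}  = {c} ∪ {f}
  {a,b,d,e}  = {a,d,e} ∪ {b}
  (now 16)
After Step 5 the family is unchanged; done.

Hence σ(ℰ) has 16 members: { {}, {b}, {c}, {f}, {b,c}, {b,f}, {c,f}, {a,d,e}, {b,c,f}, {a,b,d,e}, {a,c,d,e}, {a,d,e,f}, {a,b,c,d,e}, {a,b,d,e,f}, {a,c,d,e,f}, S }.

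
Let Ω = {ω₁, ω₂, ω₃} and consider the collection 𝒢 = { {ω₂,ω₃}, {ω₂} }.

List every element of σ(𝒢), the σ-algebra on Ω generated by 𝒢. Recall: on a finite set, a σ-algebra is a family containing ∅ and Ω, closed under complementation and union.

Take S₀ = 𝒢 ∪ {∅, Ω} = { ∅, {ω₂}, {ω₂,ω₃}, Ω }.
Pass 1 adds 2:
  {ω₁}  = {ω₂,ω₃}ᶜ
  {ω₁,ω₃}  = {ω₂}ᶜ
  [6 total]
Pass 2 (1 new):
  {ω₁,ω₂}  = {ω₂} ∪ {ω₁}
  [7 total]
Pass 3: +1 →
  {ω₃}  = {ω₁,ω₂}ᶜ
  [8 total]
Pass 4 adds nothing — fixpoint reached.

Therefore σ(𝒢) = { ∅, {ω₁}, {ω₂}, {ω₃}, {ω₁,ω₂}, {ω₁,ω₃}, {ω₂,ω₃}, Ω } (|σ(𝒢)| = 8).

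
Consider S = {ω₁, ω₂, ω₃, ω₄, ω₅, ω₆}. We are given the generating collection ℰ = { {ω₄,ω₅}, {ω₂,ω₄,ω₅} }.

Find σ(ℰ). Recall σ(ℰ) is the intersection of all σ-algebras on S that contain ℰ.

Answer: σ(ℰ) = { ∅, {ω₂}, {ω₄,ω₅}, {ω₁,ω₃,ω₆}, {ω₂,ω₄,ω₅}, {ω₁,ω₂,ω₃,ω₆}, {ω₁,ω₃,ω₄,ω₅,ω₆}, S }

Working:
Initial family (4 sets): { ∅, {ω₄,ω₅}, {ω₂,ω₄,ω₅}, S }.
Pass 1 adds 2:
  {ω₁,ω₃,ω₆}  = complement {ω₂,ω₄,ω₅}
  {ω₁,ω₂,ω₃,ω₆}  = complement {ω₄,ω₅}
Pass 2 (1 new):
  {ω₁,ω₃,ω₄,ω₅,ω₆}  = {ω₄,ω₅} ∪ {ω₁,ω₃,ω₆}
Pass 3: 1 new —
  {ω₂}  = complement {ω₁,ω₃,ω₄,ω₅,ω₆}
Pass 4 adds nothing — fixpoint reached.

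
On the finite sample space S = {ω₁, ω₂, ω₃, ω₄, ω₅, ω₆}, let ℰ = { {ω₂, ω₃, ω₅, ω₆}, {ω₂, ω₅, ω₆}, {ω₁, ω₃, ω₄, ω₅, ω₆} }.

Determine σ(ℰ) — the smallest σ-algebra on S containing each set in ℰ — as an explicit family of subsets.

Initial family (5 sets): { ∅, {ω₂, ω₅, ω₆}, {ω₂, ω₃, ω₅, ω₆}, {ω₁, ω₃, ω₄, ω₅, ω₆}, S }.
Iteration 1. New:
  {ω₂}  = ᶜ of {ω₁, ω₃, ω₄, ω₅, ω₆}
  {ω₁, ω₄}  = ᶜ of {ω₂, ω₃, ω₅, ω₆}
  {ω₁, ω₃, ω₄}  = ᶜ of {ω₂, ω₅, ω₆}
  — 8 sets.
Iteration 2 (3 new):
  {ω₁, ω₂, ω₄}  = {ω₂} ∪ {ω₁, ω₄}
  {ω₁, ω₂, ω₃, ω₄}  = {ω₂} ∪ {ω₁, ω₃, ω₄}
  {ω₁, ω₂, ω₄, ω₅, ω₆}  = {ω₂, ω₅, ω₆} ∪ {ω₁, ω₄}
  — 11 sets.
Iteration 3. New:
  {ω₃}  = ᶜ of {ω₁, ω₂, ω₄, ω₅, ω₆}
  {ω₅, ω₆}  = ᶜ of {ω₁, ω₂, ω₃, ω₄}
  {ω₃, ω₅, ω₆}  = ᶜ of {ω₁, ω₂, ω₄}
  — 14 sets.
Iteration 4 (2 new):
  {ω₂, ω₃}  = {ω₃} ∪ {ω₂}
  {ω₁, ω₄, ω₅, ω₆}  = {ω₁, ω₄} ∪ {ω₅, ω₆}
  — 16 sets.
Iteration 5 adds nothing — fixpoint reached.

Therefore σ(ℰ) = { ∅, {ω₂}, {ω₃}, {ω₁, ω₄}, {ω₂, ω₃}, {ω₅, ω₆}, {ω₁, ω₂, ω₄}, {ω₁, ω₃, ω₄}, {ω₂, ω₅, ω₆}, {ω₃, ω₅, ω₆}, {ω₁, ω₂, ω₃, ω₄}, {ω₁, ω₄, ω₅, ω₆}, {ω₂, ω₃, ω₅, ω₆}, {ω₁, ω₂, ω₄, ω₅, ω₆}, {ω₁, ω₃, ω₄, ω₅, ω₆}, S } (|σ(ℰ)| = 16).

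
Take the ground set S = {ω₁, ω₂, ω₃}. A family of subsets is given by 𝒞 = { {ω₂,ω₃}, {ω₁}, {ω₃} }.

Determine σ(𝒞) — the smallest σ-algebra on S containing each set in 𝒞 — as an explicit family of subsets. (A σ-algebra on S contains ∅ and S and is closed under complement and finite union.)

Answer: σ(𝒞) = { {}, {ω₁}, {ω₂}, {ω₃}, {ω₁,ω₂}, {ω₁,ω₃}, {ω₂,ω₃}, S }

Trace:
Take S₀ = 𝒞 ∪ {∅, S} = { {}, {ω₁}, {ω₃}, {ω₂,ω₃}, S }.
Pass 1. New:
  {ω₁,ω₂}  = S∖{ω₃}
  {ω₁,ω₃}  = {ω₃} ∪ {ω₁}
  |family| = 7
Pass 2 (1 new):
  {ω₂}  = S∖{ω₁,ω₃}
  |family| = 8
Pass 3: closed — nothing new.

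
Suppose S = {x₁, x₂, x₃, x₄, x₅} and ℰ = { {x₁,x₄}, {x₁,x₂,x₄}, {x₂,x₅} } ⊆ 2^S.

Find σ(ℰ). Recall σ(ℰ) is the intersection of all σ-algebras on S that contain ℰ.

|σ(ℰ)| = 16.  σ(ℰ) = { ∅, {x₂}, {x₃}, {x₅}, {x₁,x₄}, {x₂,x₃}, {x₂,x₅}, {x₃,x₅}, {x₁,x₂,x₄}, {x₁,x₃,x₄}, {x₁,x₄,x₅}, {x₂,x₃,x₅}, {x₁,x₂,x₃,x₄}, {x₁,x₂,x₄,x₅}, {x₁,x₃,x₄,x₅}, S }

Trace:
Take S₀ = ℰ ∪ {∅, S} = { ∅, {x₁,x₄}, {x₂,x₅}, {x₁,x₂,x₄}, S }.
Pass 1 (4 new):
  {x₃,x₅}  = {x₁,x₂,x₄}ᶜ
  {x₁,x₃,x₄}  = {x₂,x₅}ᶜ
  {x₂,x₃,x₅}  = {x₁,x₄}ᶜ
  {x₁,x₂,x₄,x₅}  = {x₂,x₅} ∪ {x₁,x₄}
  (now 9)
Pass 2 (3 new):
  {x₃}  = {x₁,x₂,x₄,x₅}ᶜ
  {x₁,x₂,x₃,x₄}  = {x₁,x₂,x₄} ∪ {x₁,x₃,x₄}
  {x₁,x₃,x₄,x₅}  = {x₁,x₃,x₄} ∪ {x₃,x₅}
  (now 12)
Pass 3 (2 new):
  {x₂}  = {x₁,x₃,x₄,x₅}ᶜ
  {x₅}  = {x₁,x₂,x₃,x₄}ᶜ
  (now 14)
Pass 4. New:
  {x₂,x₃}  = {x₃} ∪ {x₂}
  {x₁,x₄,x₅}  = {x₁,x₄} ∪ {x₅}
  (now 16)
After Pass 5 the family is unchanged; done.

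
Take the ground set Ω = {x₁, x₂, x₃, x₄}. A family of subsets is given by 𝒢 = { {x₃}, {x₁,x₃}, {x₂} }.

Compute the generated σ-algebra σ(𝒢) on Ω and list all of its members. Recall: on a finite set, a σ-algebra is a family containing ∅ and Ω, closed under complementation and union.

Take S₀ = 𝒢 ∪ {∅, Ω} = { ∅, {x₂}, {x₃}, {x₁,x₃}, Ω }.
Iteration 1 (5 new):
  {x₂,x₃}  = {x₃} ∪ {x₂}
  {x₂,x₄}  = complement {x₁,x₃}
  {x₁,x₂,x₃}  = {x₁,x₃} ∪ {x₂}
  {x₁,x₂,x₄}  = complement {x₃}
  {x₁,x₃,x₄}  = complement {x₂}
  (now 10)
Iteration 2 (3 new):
  {x₄}  = complement {x₁,x₂,x₃}
  {x₁,x₄}  = complement {x₂,x₃}
  {x₂,x₃,x₄}  = {x₃} ∪ {x₂,x₄}
  (now 13)
Iteration 3. New:
  {x₁}  = complement {x₂,x₃,x₄}
  {x₃,x₄}  = {x₃} ∪ {x₄}
  (now 15)
Iteration 4 adds 1:
  {x₁,x₂}  = complement {x₃,x₄}
  (now 16)
Iteration 5: closed — nothing new.

Therefore σ(𝒢) = { ∅, {x₁}, {x₂}, {x₃}, {x₄}, {x₁,x₂}, {x₁,x₃}, {x₁,x₄}, {x₂,x₃}, {x₂,x₄}, {x₃,x₄}, {x₁,x₂,x₃}, {x₁,x₂,x₄}, {x₁,x₃,x₄}, {x₂,x₃,x₄}, Ω } (|σ(𝒢)| = 16).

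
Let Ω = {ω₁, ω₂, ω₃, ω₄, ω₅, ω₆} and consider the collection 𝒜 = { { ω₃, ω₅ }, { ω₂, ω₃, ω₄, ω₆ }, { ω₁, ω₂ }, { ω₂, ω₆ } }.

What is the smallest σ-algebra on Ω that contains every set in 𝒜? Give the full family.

Initial family (6 sets): { {  }, { ω₁, ω₂ }, { ω₂, ω₆ }, { ω₃, ω₅ }, { ω₂, ω₃, ω₄, ω₆ }, Ω }.
Step 1 adds 9:
  { ω₁, ω₅ }  = complement { ω₂, ω₃, ω₄, ω₆ }
  { ω₁, ω₂, ω₆ }  = { ω₁, ω₂ } ∪ { ω₂, ω₆ }
  { ω₁, ω₂, ω₃, ω₅ }  = { ω₁, ω₂ } ∪ { ω₃, ω₅ }
  { ω₁, ω₂, ω₄, ω₆ }  = complement { ω₃, ω₅ }
  { ω₁, ω₃, ω₄, ω₅ }  = complement { ω₂, ω₆ }
  { ω₂, ω₃, ω₅, ω₆ }  = { ω₃, ω₅ } ∪ { ω₂, ω₆ }
  { ω₃, ω₄, ω₅, ω₆ }  = complement { ω₁, ω₂ }
  { ω₁, ω₂, ω₃, ω₄, ω₆ }  = { ω₁, ω₂ } ∪ { ω₂, ω₃, ω₄, ω₆ }
  { ω₂, ω₃, ω₄, ω₅, ω₆ }  = { ω₂, ω₃, ω₄, ω₆ } ∪ { ω₃, ω₅ }
  — 15 sets.
Step 2: +12 →
  { ω₁ }  = complement { ω₂, ω₃, ω₄, ω₅, ω₆ }
  { ω₅ }  = complement { ω₁, ω₂, ω₃, ω₄, ω₆ }
  { ω₁, ω₄ }  = complement { ω₂, ω₃, ω₅, ω₆ }
  { ω₄, ω₆ }  = complement { ω₁, ω₂, ω₃, ω₅ }
  { ω₁, ω₂, ω₅ }  = { ω₁, ω₂ } ∪ { ω₁, ω₅ }
  { ω₁, ω₃, ω₅ }  = { ω₁, ω₅ } ∪ { ω₃, ω₅ }
  { ω₃, ω₄, ω₅ }  = complement { ω₁, ω₂, ω₆ }
  { ω₁, ω₂, ω₅, ω₆ }  = { ω₂, ω₆ } ∪ { ω₁, ω₅ }
  { ω₁, ω₂, ω₃, ω₄, ω₅ }  = { ω₁, ω₂ } ∪ { ω₁, ω₃, ω₄, ω₅ }
  { ω₁, ω₂, ω₃, ω₅, ω₆ }  = { ω₁, ω₂ } ∪ { ω₂, ω₃, ω₅, ω₆ }
  { ω₁, ω₂, ω₄, ω₅, ω₆ }  = { ω₁, ω₂, ω₄, ω₆ } ∪ { ω₁, ω₅ }
  { ω₁, ω₃, ω₄, ω₅, ω₆ }  = { ω₃, ω₄, ω₅, ω₆ } ∪ { ω₁, ω₃, ω₄, ω₅ }
  — 27 sets.
Step 3. New:
  { ω₂ }  = complement { ω₁, ω₃, ω₄, ω₅, ω₆ }
  { ω₃ }  = complement { ω₁, ω₂, ω₄, ω₅, ω₆ }
  { ω₄ }  = complement { ω₁, ω₂, ω₃, ω₅, ω₆ }
  { ω₆ }  = complement { ω₁, ω₂, ω₃, ω₄, ω₅ }
  { ω₃, ω₄ }  = complement { ω₁, ω₂, ω₅, ω₆ }
  { ω₁, ω₂, ω₄ }  = { ω₁, ω₄ } ∪ { ω₁, ω₂ }
  { ω₁, ω₄, ω₅ }  = { ω₁, ω₄ } ∪ { ω₁, ω₅ }
  { ω₁, ω₄, ω₆ }  = { ω₁, ω₄ } ∪ { ω₄, ω₆ }
  { ω₂, ω₄, ω₆ }  = complement { ω₁, ω₃, ω₅ }
  { ω₂, ω₅, ω₆ }  = { ω₂, ω₆ } ∪ { ω₅ }
  { ω₃, ω₄, ω₆ }  = complement { ω₁, ω₂, ω₅ }
  { ω₄, ω₅, ω₆ }  = { ω₄, ω₆ } ∪ { ω₅ }
  { ω₁, ω₂, ω₄, ω₅ }  = { ω₁, ω₄ } ∪ { ω₁, ω₂, ω₅ }
  { ω₁, ω₄, ω₅, ω₆ }  = { ω₁, ω₅ } ∪ { ω₄, ω₆ }
  — 41 sets.
Step 4: 21 new —
  { ω₁, ω₃ }  = { ω₃ } ∪ { ω₁ }
  { ω₁, ω₆ }  = { ω₁ } ∪ { ω₆ }
  { ω₂, ω₃ }  = complement { ω₁, ω₄, ω₅, ω₆ }
  { ω₂, ω₄ }  = { ω₂ } ∪ { ω₄ }
  { ω₂, ω₅ }  = { ω₂ } ∪ { ω₅ }
  { ω₃, ω₆ }  = complement { ω₁, ω₂, ω₄, ω₅ }
  { ω₄, ω₅ }  = { ω₄ } ∪ { ω₅ }
  { ω₅, ω₆ }  = { ω₆ } ∪ { ω₅ }
  { ω₁, ω₂, ω₃ }  = complement { ω₄, ω₅, ω₆ }
  { ω₁, ω₃, ω₄ }  = complement { ω₂, ω₅, ω₆ }
  { ω₁, ω₅, ω₆ }  = { ω₁, ω₅ } ∪ { ω₆ }
  { ω₂, ω₃, ω₄ }  = { ω₃, ω₄ } ∪ { ω₂ }
  { ω₂, ω₃, ω₅ }  = complement { ω₁, ω₄, ω₆ }
  { ω₂, ω₃, ω₆ }  = complement { ω₁, ω₄, ω₅ }
  { ω₃, ω₅, ω₆ }  = complement { ω₁, ω₂, ω₄ }
  { ω₁, ω₂, ω₃, ω₄ }  = { ω₃, ω₄ } ∪ { ω₁, ω₂ }
  { ω₁, ω₂, ω₃, ω₆ }  = { ω₃ } ∪ { ω₁, ω₂, ω₆ }
  { ω₁, ω₃, ω₄, ω₆ }  = { ω₃, ω₄ } ∪ { ω₁, ω₄, ω₆ }
  { ω₁, ω₃, ω₅, ω₆ }  = { ω₁, ω₃, ω₅ } ∪ { ω₆ }
  { ω₂, ω₃, ω₄, ω₅ }  = { ω₂ } ∪ { ω₃, ω₄, ω₅ }
  { ω₂, ω₄, ω₅, ω₆ }  = { ω₂, ω₄, ω₆ } ∪ { ω₄, ω₅, ω₆ }
  — 62 sets.
Step 5 adds 2:
  { ω₁, ω₃, ω₆ }  = { ω₁, ω₆ } ∪ { ω₁, ω₃ }
  { ω₂, ω₄, ω₅ }  = { ω₂, ω₅ } ∪ { ω₄, ω₅ }
  — 64 sets.
Step 6: no new sets; the family is a σ-algebra.

Hence σ(𝒜) has 64 members: { {  }, { ω₁ }, { ω₂ }, { ω₃ }, { ω₄ }, { ω₅ }, { ω₆ }, { ω₁, ω₂ }, { ω₁, ω₃ }, { ω₁, ω₄ }, { ω₁, ω₅ }, { ω₁, ω₆ }, { ω₂, ω₃ }, { ω₂, ω₄ }, { ω₂, ω₅ }, { ω₂, ω₆ }, { ω₃, ω₄ }, { ω₃, ω₅ }, { ω₃, ω₆ }, { ω₄, ω₅ }, { ω₄, ω₆ }, { ω₅, ω₆ }, { ω₁, ω₂, ω₃ }, { ω₁, ω₂, ω₄ }, { ω₁, ω₂, ω₅ }, { ω₁, ω₂, ω₆ }, { ω₁, ω₃, ω₄ }, { ω₁, ω₃, ω₅ }, { ω₁, ω₃, ω₆ }, { ω₁, ω₄, ω₅ }, { ω₁, ω₄, ω₆ }, { ω₁, ω₅, ω₆ }, { ω₂, ω₃, ω₄ }, { ω₂, ω₃, ω₅ }, { ω₂, ω₃, ω₆ }, { ω₂, ω₄, ω₅ }, { ω₂, ω₄, ω₆ }, { ω₂, ω₅, ω₆ }, { ω₃, ω₄, ω₅ }, { ω₃, ω₄, ω₆ }, { ω₃, ω₅, ω₆ }, { ω₄, ω₅, ω₆ }, { ω₁, ω₂, ω₃, ω₄ }, { ω₁, ω₂, ω₃, ω₅ }, { ω₁, ω₂, ω₃, ω₆ }, { ω₁, ω₂, ω₄, ω₅ }, { ω₁, ω₂, ω₄, ω₆ }, { ω₁, ω₂, ω₅, ω₆ }, { ω₁, ω₃, ω₄, ω₅ }, { ω₁, ω₃, ω₄, ω₆ }, { ω₁, ω₃, ω₅, ω₆ }, { ω₁, ω₄, ω₅, ω₆ }, { ω₂, ω₃, ω₄, ω₅ }, { ω₂, ω₃, ω₄, ω₆ }, { ω₂, ω₃, ω₅, ω₆ }, { ω₂, ω₄, ω₅, ω₆ }, { ω₃, ω₄, ω₅, ω₆ }, { ω₁, ω₂, ω₃, ω₄, ω₅ }, { ω₁, ω₂, ω₃, ω₄, ω₆ }, { ω₁, ω₂, ω₃, ω₅, ω₆ }, { ω₁, ω₂, ω₄, ω₅, ω₆ }, { ω₁, ω₃, ω₄, ω₅, ω₆ }, { ω₂, ω₃, ω₄, ω₅, ω₆ }, Ω }.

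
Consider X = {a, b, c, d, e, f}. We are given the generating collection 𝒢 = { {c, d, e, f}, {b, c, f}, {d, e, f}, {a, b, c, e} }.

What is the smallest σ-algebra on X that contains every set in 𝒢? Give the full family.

Initial family (6 sets): { ∅, {b, c, f}, {d, e, f}, {a, b, c, e}, {c, d, e, f}, X }.
Pass 1 (6 new):
  {a, b}  = ᶜ of {c, d, e, f}
  {d, f}  = ᶜ of {a, b, c, e}
  {a, b, c}  = ᶜ of {d, e, f}
  {a, d, e}  = ᶜ of {b, c, f}
  {a, b, c, e, f}  = {b, c, f} ∪ {a, b, c, e}
  {b, c, d, e, f}  = {c, d, e, f} ∪ {b, c, f}
  [12 total]
Pass 2 (11 new):
  {a}  = ᶜ of {b, c, d, e, f}
  {d}  = ᶜ of {a, b, c, e, f}
  {a, b, c, f}  = {a, b, c} ∪ {b, c, f}
  {a, b, d, e}  = {a, d, e} ∪ {a, b}
  {a, b, d, f}  = {a, b} ∪ {d, f}
  {a, d, e, f}  = {a, d, e} ∪ {d, f}
  {b, c, d, f}  = {b, c, f} ∪ {d, f}
  {a, b, c, d, e}  = {a, d, e} ∪ {a, b, c}
  {a, b, c, d, f}  = {a, b, c} ∪ {d, f}
  {a, b, d, e, f}  = {a, b} ∪ {d, e, f}
  {a, c, d, e, f}  = {a, d, e} ∪ {c, d, e, f}
  [23 total]
Pass 3 adds 13:
  {b}  = ᶜ of {a, c, d, e, f}
  {c}  = ᶜ of {a, b, d, e, f}
  {e}  = ᶜ of {a, b, c, d, f}
  {f}  = ᶜ of {a, b, c, d, e}
  {a, d}  = {d} ∪ {a}
  {a, e}  = ᶜ of {b, c, d, f}
  {b, c}  = ᶜ of {a, d, e, f}
  {c, e}  = ᶜ of {a, b, d, f}
  {c, f}  = ᶜ of {a, b, d, e}
  {d, e}  = ᶜ of {a, b, c, f}
  {a, b, d}  = {a, b} ∪ {d}
  {a, d, f}  = {d, f} ∪ {a}
  {a, b, c, d}  = {a, b, c} ∪ {d}
  [36 total]
Pass 4: 26 new —
  {a, c}  = {a} ∪ {c}
  {a, f}  = {a} ∪ {f}
  {b, d}  = {b} ∪ {d}
  {b, e}  = {b} ∪ {e}
  {b, f}  = {b} ∪ {f}
  {c, d}  = {c} ∪ {d}
  {e, f}  = ᶜ of {a, b, c, d}
  {a, b, e}  = {a, b} ∪ {e}
  {a, b, f}  = {a, b} ∪ {f}
  {a, c, d}  = {c} ∪ {a, d}
  {a, c, e}  = {a} ∪ {c, e}
  {a, c, f}  = {a} ∪ {c, f}
  {a, e, f}  = {f} ∪ {a, e}
  {b, c, d}  = {b, c} ∪ {d}
  {b, c, e}  = ᶜ of {a, d, f}
  {b, d, e}  = {b} ∪ {d, e}
  {b, d, f}  = {b} ∪ {d, f}
  {c, d, e}  = {d, e} ∪ {c}
  {c, d, f}  = {c} ∪ {d, f}
  {c, e, f}  = ᶜ of {a, b, d}
  {a, c, d, e}  = {a, d, e} ∪ {c}
  {a, c, d, f}  = {a, d, f} ∪ {c}
  {a, c, e, f}  = {c, f} ∪ {a, e}
  {b, c, d, e}  = {d, e} ∪ {b, c}
  {b, c, e, f}  = ᶜ of {a, d}
  {b, d, e, f}  = {b} ∪ {d, e, f}
  [62 total]
Pass 5: 2 new —
  {b, e, f}  = ᶜ of {a, c, d}
  {a, b, e, f}  = ᶜ of {c, d}
  [64 total]
Pass 6: stable.

Hence σ(𝒢) has 64 members: { ∅, {a}, {b}, {c}, {d}, {e}, {f}, {a, b}, {a, c}, {a, d}, {a, e}, {a, f}, {b, c}, {b, d}, {b, e}, {b, f}, {c, d}, {c, e}, {c, f}, {d, e}, {d, f}, {e, f}, {a, b, c}, {a, b, d}, {a, b, e}, {a, b, f}, {a, c, d}, {a, c, e}, {a, c, f}, {a, d, e}, {a, d, f}, {a, e, f}, {b, c, d}, {b, c, e}, {b, c, f}, {b, d, e}, {b, d, f}, {b, e, f}, {c, d, e}, {c, d, f}, {c, e, f}, {d, e, f}, {a, b, c, d}, {a, b, c, e}, {a, b, c, f}, {a, b, d, e}, {a, b, d, f}, {a, b, e, f}, {a, c, d, e}, {a, c, d, f}, {a, c, e, f}, {a, d, e, f}, {b, c, d, e}, {b, c, d, f}, {b, c, e, f}, {b, d, e, f}, {c, d, e, f}, {a, b, c, d, e}, {a, b, c, d, f}, {a, b, c, e, f}, {a, b, d, e, f}, {a, c, d, e, f}, {b, c, d, e, f}, X }.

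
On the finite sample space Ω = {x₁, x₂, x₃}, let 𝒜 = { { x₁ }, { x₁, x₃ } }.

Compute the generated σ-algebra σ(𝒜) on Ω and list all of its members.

Seed the family with 𝒜 together with ∅ and Ω: { {  }, { x₁ }, { x₁, x₃ }, Ω }.
Iteration 1: 2 new —
  { x₂ }  = { x₁, x₃ }ᶜ
  { x₂, x₃ }  = { x₁ }ᶜ
  |family| = 6
Iteration 2. New:
  { x₁, x₂ }  = { x₂ } ∪ { x₁ }
  |family| = 7
Iteration 3. New:
  { x₃ }  = { x₁, x₂ }ᶜ
  |family| = 8
Iteration 4 adds nothing — fixpoint reached.

|σ(𝒜)| = 8.  σ(𝒜) = { {  }, { x₁ }, { x₂ }, { x₃ }, { x₁, x₂ }, { x₁, x₃ }, { x₂, x₃ }, Ω }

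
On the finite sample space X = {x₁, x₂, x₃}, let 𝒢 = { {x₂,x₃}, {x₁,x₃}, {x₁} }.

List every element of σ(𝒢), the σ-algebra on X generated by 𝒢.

Answer: σ(𝒢) = { ∅, {x₁}, {x₂}, {x₃}, {x₁,x₂}, {x₁,x₃}, {x₂,x₃}, X }

Derivation:
Take S₀ = 𝒢 ∪ {∅, X} = { ∅, {x₁}, {x₁,x₃}, {x₂,x₃}, X }.
Iteration 1. New:
  {x₂}  = ᶜ of {x₁,x₃}
  (now 6)
Iteration 2 (1 new):
  {x₁,x₂}  = {x₂} ∪ {x₁}
  (now 7)
Iteration 3 (1 new):
  {x₃}  = ᶜ of {x₁,x₂}
  (now 8)
Iteration 4: already closed under ᶜ and ∪.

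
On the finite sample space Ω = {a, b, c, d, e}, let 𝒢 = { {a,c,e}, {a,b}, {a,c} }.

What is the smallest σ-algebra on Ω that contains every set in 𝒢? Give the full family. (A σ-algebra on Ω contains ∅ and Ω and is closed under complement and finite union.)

|σ(𝒢)| = 32.  σ(𝒢) = { ∅, {a}, {b}, {c}, {d}, {e}, {a,b}, {a,c}, {a,d}, {a,e}, {b,c}, {b,d}, {b,e}, {c,d}, {c,e}, {d,e}, {a,b,c}, {a,b,d}, {a,b,e}, {a,c,d}, {a,c,e}, {a,d,e}, {b,c,d}, {b,c,e}, {b,d,e}, {c,d,e}, {a,b,c,d}, {a,b,c,e}, {a,b,d,e}, {a,c,d,e}, {b,c,d,e}, Ω }

Derivation:
Begin from { ∅, {a,b}, {a,c}, {a,c,e}, Ω } (that is, 𝒢 plus ∅ and Ω).
Pass 1: +5 →
  {b,d}  = complement {a,c,e}
  {a,b,c}  = {a,b} ∪ {a,c}
  {b,d,e}  = complement {a,c}
  {c,d,e}  = complement {a,b}
  {a,b,c,e}  = {a,b} ∪ {a,c,e}
  (now 10)
Pass 2 adds 7:
  {d}  = complement {a,b,c,e}
  {d,e}  = complement {a,b,c}
  {a,b,d}  = {a,b} ∪ {b,d}
  {a,b,c,d}  = {a,b,c} ∪ {b,d}
  {a,b,d,e}  = {a,b} ∪ {b,d,e}
  {a,c,d,e}  = {c,d,e} ∪ {a,c,e}
  {b,c,d,e}  = {c,d,e} ∪ {b,d}
  (now 17)
Pass 3. New:
  {a}  = complement {b,c,d,e}
  {b}  = complement {a,c,d,e}
  {c}  = complement {a,b,d,e}
  {e}  = complement {a,b,c,d}
  {c,e}  = complement {a,b,d}
  {a,c,d}  = {a,c} ∪ {d}
  (now 23)
Pass 4: +9 →
  {a,d}  = {d} ∪ {a}
  {a,e}  = {e} ∪ {a}
  {b,c}  = {b} ∪ {c}
  {b,e}  = complement {a,c,d}
  {c,d}  = {c} ∪ {d}
  {a,b,e}  = {a,b} ∪ {e}
  {a,d,e}  = {d,e} ∪ {a}
  {b,c,d}  = {c} ∪ {b,d}
  {b,c,e}  = {b} ∪ {c,e}
  (now 32)
Pass 5 adds nothing — fixpoint reached.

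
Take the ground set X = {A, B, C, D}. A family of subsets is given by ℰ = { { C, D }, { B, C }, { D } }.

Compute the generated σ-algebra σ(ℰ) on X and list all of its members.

Begin from { ∅, { D }, { B, C }, { C, D }, X } (that is, ℰ plus ∅ and X).
Round 1: 4 new —
  { A, B }  = X∖{ C, D }
  { A, D }  = X∖{ B, C }
  { A, B, C }  = X∖{ D }
  { B, C, D }  = { C, D } ∪ { B, C }
  (now 9)
Round 2: +3 →
  { A }  = X∖{ B, C, D }
  { A, B, D }  = { A, B } ∪ { A, D }
  { A, C, D }  = { C, D } ∪ { A, D }
  (now 12)
Round 3 (2 new):
  { B }  = X∖{ A, C, D }
  { C }  = X∖{ A, B, D }
  (now 14)
Round 4 (2 new):
  { A, C }  = { C } ∪ { A }
  { B, D }  = { D } ∪ { B }
  (now 16)
Round 5 adds nothing — fixpoint reached.

σ(ℰ) = { ∅, { A }, { B }, { C }, { D }, { A, B }, { A, C }, { A, D }, { B, C }, { B, D }, { C, D }, { A, B, C }, { A, B, D }, { A, C, D }, { B, C, D }, X }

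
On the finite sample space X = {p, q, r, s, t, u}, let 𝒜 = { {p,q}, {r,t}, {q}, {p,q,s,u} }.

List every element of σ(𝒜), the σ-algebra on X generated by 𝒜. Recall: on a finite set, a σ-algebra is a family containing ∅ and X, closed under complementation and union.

σ(𝒜) (16 sets): { {}, {p}, {q}, {p,q}, {r,t}, {s,u}, {p,r,t}, {p,s,u}, {q,r,t}, {q,s,u}, {p,q,r,t}, {p,q,s,u}, {r,s,t,u}, {p,r,s,t,u}, {q,r,s,t,u}, X }

Trace:
Take S₀ = 𝒜 ∪ {∅, X} = { {}, {q}, {p,q}, {r,t}, {p,q,s,u}, X }.
Iteration 1 (4 new):
  {q,r,t}  = {r,t} ∪ {q}
  {p,q,r,t}  = {p,q} ∪ {r,t}
  {r,s,t,u}  = ᶜ of {p,q}
  {p,r,s,t,u}  = ᶜ of {q}
  — 10 sets.
Iteration 2: +3 →
  {s,u}  = ᶜ of {p,q,r,t}
  {p,s,u}  = ᶜ of {q,r,t}
  {q,r,s,t,u}  = {r,s,t,u} ∪ {q}
  — 13 sets.
Iteration 3. New:
  {p}  = ᶜ of {q,r,s,t,u}
  {q,s,u}  = {q} ∪ {s,u}
  — 15 sets.
Iteration 4. New:
  {p,r,t}  = ᶜ of {q,s,u}
  — 16 sets.
After Iteration 5 the family is unchanged; done.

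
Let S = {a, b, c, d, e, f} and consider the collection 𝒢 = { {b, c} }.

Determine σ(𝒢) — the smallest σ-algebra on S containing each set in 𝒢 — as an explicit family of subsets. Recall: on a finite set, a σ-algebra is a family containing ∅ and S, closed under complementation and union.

Initial family (3 sets): { {}, {b, c}, S }.
Iteration 1 adds 1:
  {a, d, e, f}  = complement {b, c}
  [4 total]
Iteration 2: stable.

Hence σ(𝒢) has 4 members: { {}, {b, c}, {a, d, e, f}, S }.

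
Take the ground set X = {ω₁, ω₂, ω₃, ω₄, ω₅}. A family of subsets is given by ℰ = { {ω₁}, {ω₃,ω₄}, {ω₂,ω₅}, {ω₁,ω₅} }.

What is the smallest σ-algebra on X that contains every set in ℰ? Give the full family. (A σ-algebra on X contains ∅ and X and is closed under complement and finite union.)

Take S₀ = ℰ ∪ {∅, X} = { {}, {ω₁}, {ω₁,ω₅}, {ω₂,ω₅}, {ω₃,ω₄}, X }.
Step 1 (5 new):
  {ω₁,ω₂,ω₅}  = complement {ω₃,ω₄}
  {ω₁,ω₃,ω₄}  = complement {ω₂,ω₅}
  {ω₂,ω₃,ω₄}  = complement {ω₁,ω₅}
  {ω₁,ω₃,ω₄,ω₅}  = {ω₃,ω₄} ∪ {ω₁,ω₅}
  {ω₂,ω₃,ω₄,ω₅}  = complement {ω₁}
  [11 total]
Step 2 (2 new):
  {ω₂}  = complement {ω₁,ω₃,ω₄,ω₅}
  {ω₁,ω₂,ω₃,ω₄}  = {ω₁,ω₃,ω₄} ∪ {ω₂,ω₃,ω₄}
  [13 total]
Step 3 (2 new):
  {ω₅}  = complement {ω₁,ω₂,ω₃,ω₄}
  {ω₁,ω₂}  = {ω₂} ∪ {ω₁}
  [15 total]
Step 4: +1 →
  {ω₃,ω₄,ω₅}  = complement {ω₁,ω₂}
  [16 total]
Step 5 adds nothing — fixpoint reached.

|σ(ℰ)| = 16.  σ(ℰ) = { {}, {ω₁}, {ω₂}, {ω₅}, {ω₁,ω₂}, {ω₁,ω₅}, {ω₂,ω₅}, {ω₃,ω₄}, {ω₁,ω₂,ω₅}, {ω₁,ω₃,ω₄}, {ω₂,ω₃,ω₄}, {ω₃,ω₄,ω₅}, {ω₁,ω₂,ω₃,ω₄}, {ω₁,ω₃,ω₄,ω₅}, {ω₂,ω₃,ω₄,ω₅}, X }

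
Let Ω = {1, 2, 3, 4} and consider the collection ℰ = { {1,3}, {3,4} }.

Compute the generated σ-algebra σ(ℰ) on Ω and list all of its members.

Take S₀ = ℰ ∪ {∅, Ω} = { {}, {1,3}, {3,4}, Ω }.
Round 1. New:
  {1,2}  = complement {3,4}
  {2,4}  = complement {1,3}
  {1,3,4}  = {1,3} ∪ {3,4}
Round 2. New:
  {2}  = complement {1,3,4}
  {1,2,3}  = {1,2} ∪ {1,3}
  {1,2,4}  = {1,2} ∪ {2,4}
  {2,3,4}  = {3,4} ∪ {2,4}
Round 3 (3 new):
  {1}  = complement {2,3,4}
  {3}  = complement {1,2,4}
  {4}  = complement {1,2,3}
Round 4 adds 2:
  {1,4}  = {4} ∪ {1}
  {2,3}  = {3} ∪ {2}
After Round 5 the family is unchanged; done.

Hence σ(ℰ) has 16 members: { {}, {1}, {2}, {3}, {4}, {1,2}, {1,3}, {1,4}, {2,3}, {2,4}, {3,4}, {1,2,3}, {1,2,4}, {1,3,4}, {2,3,4}, Ω }.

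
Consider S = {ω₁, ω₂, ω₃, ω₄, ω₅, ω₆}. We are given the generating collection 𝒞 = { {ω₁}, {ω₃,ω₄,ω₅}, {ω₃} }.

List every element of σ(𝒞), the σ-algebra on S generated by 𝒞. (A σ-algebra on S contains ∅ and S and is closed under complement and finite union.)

Answer: σ(𝒞) = { {}, {ω₁}, {ω₃}, {ω₁,ω₃}, {ω₂,ω₆}, {ω₄,ω₅}, {ω₁,ω₂,ω₆}, {ω₁,ω₄,ω₅}, {ω₂,ω₃,ω₆}, {ω₃,ω₄,ω₅}, {ω₁,ω₂,ω₃,ω₆}, {ω₁,ω₃,ω₄,ω₅}, {ω₂,ω₄,ω₅,ω₆}, {ω₁,ω₂,ω₄,ω₅,ω₆}, {ω₂,ω₃,ω₄,ω₅,ω₆}, S }

Working:
Initial family (5 sets): { {}, {ω₁}, {ω₃}, {ω₃,ω₄,ω₅}, S }.
Pass 1: +5 →
  {ω₁,ω₃}  = {ω₃} ∪ {ω₁}
  {ω₁,ω₂,ω₆}  = complement {ω₃,ω₄,ω₅}
  {ω₁,ω₃,ω₄,ω₅}  = {ω₃,ω₄,ω₅} ∪ {ω₁}
  {ω₁,ω₂,ω₄,ω₅,ω₆}  = complement {ω₃}
  {ω₂,ω₃,ω₄,ω₅,ω₆}  = complement {ω₁}
  |family| = 10
Pass 2: 3 new —
  {ω₂,ω₆}  = complement {ω₁,ω₃,ω₄,ω₅}
  {ω₁,ω₂,ω₃,ω₆}  = {ω₃} ∪ {ω₁,ω₂,ω₆}
  {ω₂,ω₄,ω₅,ω₆}  = complement {ω₁,ω₃}
  |family| = 13
Pass 3: 2 new —
  {ω₄,ω₅}  = complement {ω₁,ω₂,ω₃,ω₆}
  {ω₂,ω₃,ω₆}  = {ω₃} ∪ {ω₂,ω₆}
  |family| = 15
Pass 4: 1 new —
  {ω₁,ω₄,ω₅}  = complement {ω₂,ω₃,ω₆}
  |family| = 16
Pass 5: no new sets; the family is a σ-algebra.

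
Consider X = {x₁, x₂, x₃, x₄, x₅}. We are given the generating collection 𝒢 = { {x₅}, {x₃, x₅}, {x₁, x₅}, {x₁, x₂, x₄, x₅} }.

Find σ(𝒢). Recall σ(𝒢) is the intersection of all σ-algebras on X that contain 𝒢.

Seed the family with 𝒢 together with ∅ and X: { ∅, {x₅}, {x₁, x₅}, {x₃, x₅}, {x₁, x₂, x₄, x₅}, X }.
Round 1: +5 →
  {x₃}  = ᶜ of {x₁, x₂, x₄, x₅}
  {x₁, x₂, x₄}  = ᶜ of {x₃, x₅}
  {x₁, x₃, x₅}  = {x₁, x₅} ∪ {x₃, x₅}
  {x₂, x₃, x₄}  = ᶜ of {x₁, x₅}
  {x₁, x₂, x₃, x₄}  = ᶜ of {x₅}
Round 2: 2 new —
  {x₂, x₄}  = ᶜ of {x₁, x₃, x₅}
  {x₂, x₃, x₄, x₅}  = {x₂, x₃, x₄} ∪ {x₅}
Round 3. New:
  {x₁}  = ᶜ of {x₂, x₃, x₄, x₅}
  {x₂, x₄, x₅}  = {x₂, x₄} ∪ {x₅}
Round 4 adds 1:
  {x₁, x₃}  = ᶜ of {x₂, x₄, x₅}
Round 5 adds nothing — fixpoint reached.

|σ(𝒢)| = 16.  σ(𝒢) = { ∅, {x₁}, {x₃}, {x₅}, {x₁, x₃}, {x₁, x₅}, {x₂, x₄}, {x₃, x₅}, {x₁, x₂, x₄}, {x₁, x₃, x₅}, {x₂, x₃, x₄}, {x₂, x₄, x₅}, {x₁, x₂, x₃, x₄}, {x₁, x₂, x₄, x₅}, {x₂, x₃, x₄, x₅}, X }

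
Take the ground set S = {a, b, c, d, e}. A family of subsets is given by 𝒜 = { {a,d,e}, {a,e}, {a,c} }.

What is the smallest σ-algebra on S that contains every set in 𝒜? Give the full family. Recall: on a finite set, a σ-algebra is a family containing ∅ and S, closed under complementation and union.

Start: 𝒜 ∪ {∅, S} = { {}, {a,c}, {a,e}, {a,d,e}, S }.
Iteration 1: +5 →
  {b,c}  = {a,d,e}ᶜ
  {a,c,e}  = {a,c} ∪ {a,e}
  {b,c,d}  = {a,e}ᶜ
  {b,d,e}  = {a,c}ᶜ
  {a,c,d,e}  = {a,d,e} ∪ {a,c}
  (now 10)
Iteration 2. New:
  {b}  = {a,c,d,e}ᶜ
  {b,d}  = {a,c,e}ᶜ
  {a,b,c}  = {b,c} ∪ {a,c}
  {a,b,c,d}  = {b,c,d} ∪ {a,c}
  {a,b,c,e}  = {a,c,e} ∪ {b,c}
  {a,b,d,e}  = {a,d,e} ∪ {b,d,e}
  {b,c,d,e}  = {b,c,d} ∪ {b,d,e}
  (now 17)
Iteration 3: 6 new —
  {a}  = {b,c,d,e}ᶜ
  {c}  = {a,b,d,e}ᶜ
  {d}  = {a,b,c,e}ᶜ
  {e}  = {a,b,c,d}ᶜ
  {d,e}  = {a,b,c}ᶜ
  {a,b,e}  = {a,e} ∪ {b}
  (now 23)
Iteration 4 adds 9:
  {a,b}  = {b} ∪ {a}
  {a,d}  = {d} ∪ {a}
  {b,e}  = {b} ∪ {e}
  {c,d}  = {a,b,e}ᶜ
  {c,e}  = {e} ∪ {c}
  {a,b,d}  = {b,d} ∪ {a}
  {a,c,d}  = {a,c} ∪ {d}
  {b,c,e}  = {e} ∪ {b,c}
  {c,d,e}  = {d,e} ∪ {c}
  (now 32)
Iteration 5 adds nothing — fixpoint reached.

Therefore σ(𝒜) = { {}, {a}, {b}, {c}, {d}, {e}, {a,b}, {a,c}, {a,d}, {a,e}, {b,c}, {b,d}, {b,e}, {c,d}, {c,e}, {d,e}, {a,b,c}, {a,b,d}, {a,b,e}, {a,c,d}, {a,c,e}, {a,d,e}, {b,c,d}, {b,c,e}, {b,d,e}, {c,d,e}, {a,b,c,d}, {a,b,c,e}, {a,b,d,e}, {a,c,d,e}, {b,c,d,e}, S } (|σ(𝒜)| = 32).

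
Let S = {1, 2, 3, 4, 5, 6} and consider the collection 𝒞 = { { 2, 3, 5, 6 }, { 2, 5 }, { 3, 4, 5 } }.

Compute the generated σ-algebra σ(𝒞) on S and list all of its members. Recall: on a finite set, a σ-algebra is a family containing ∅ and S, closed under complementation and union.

σ(𝒞) = { {}, { 1 }, { 2 }, { 3 }, { 4 }, { 5 }, { 6 }, { 1, 2 }, { 1, 3 }, { 1, 4 }, { 1, 5 }, { 1, 6 }, { 2, 3 }, { 2, 4 }, { 2, 5 }, { 2, 6 }, { 3, 4 }, { 3, 5 }, { 3, 6 }, { 4, 5 }, { 4, 6 }, { 5, 6 }, { 1, 2, 3 }, { 1, 2, 4 }, { 1, 2, 5 }, { 1, 2, 6 }, { 1, 3, 4 }, { 1, 3, 5 }, { 1, 3, 6 }, { 1, 4, 5 }, { 1, 4, 6 }, { 1, 5, 6 }, { 2, 3, 4 }, { 2, 3, 5 }, { 2, 3, 6 }, { 2, 4, 5 }, { 2, 4, 6 }, { 2, 5, 6 }, { 3, 4, 5 }, { 3, 4, 6 }, { 3, 5, 6 }, { 4, 5, 6 }, { 1, 2, 3, 4 }, { 1, 2, 3, 5 }, { 1, 2, 3, 6 }, { 1, 2, 4, 5 }, { 1, 2, 4, 6 }, { 1, 2, 5, 6 }, { 1, 3, 4, 5 }, { 1, 3, 4, 6 }, { 1, 3, 5, 6 }, { 1, 4, 5, 6 }, { 2, 3, 4, 5 }, { 2, 3, 4, 6 }, { 2, 3, 5, 6 }, { 2, 4, 5, 6 }, { 3, 4, 5, 6 }, { 1, 2, 3, 4, 5 }, { 1, 2, 3, 4, 6 }, { 1, 2, 3, 5, 6 }, { 1, 2, 4, 5, 6 }, { 1, 3, 4, 5, 6 }, { 2, 3, 4, 5, 6 }, S }

Trace:
Start: 𝒞 ∪ {∅, S} = { {}, { 2, 5 }, { 3, 4, 5 }, { 2, 3, 5, 6 }, S }.
Round 1 adds 5:
  { 1, 4 }  = ᶜ of { 2, 3, 5, 6 }
  { 1, 2, 6 }  = ᶜ of { 3, 4, 5 }
  { 1, 3, 4, 6 }  = ᶜ of { 2, 5 }
  { 2, 3, 4, 5 }  = { 2, 5 } ∪ { 3, 4, 5 }
  { 2, 3, 4, 5, 6 }  = { 3, 4, 5 } ∪ { 2, 3, 5, 6 }
  — 10 sets.
Round 2. New:
  { 1 }  = ᶜ of { 2, 3, 4, 5, 6 }
  { 1, 6 }  = ᶜ of { 2, 3, 4, 5 }
  { 1, 2, 4, 5 }  = { 2, 5 } ∪ { 1, 4 }
  { 1, 2, 4, 6 }  = { 1, 4 } ∪ { 1, 2, 6 }
  { 1, 2, 5, 6 }  = { 2, 5 } ∪ { 1, 2, 6 }
  { 1, 3, 4, 5 }  = { 3, 4, 5 } ∪ { 1, 4 }
  { 1, 2, 3, 4, 5 }  = { 2, 3, 4, 5 } ∪ { 1, 4 }
  { 1, 2, 3, 4, 6 }  = { 1, 3, 4, 6 } ∪ { 1, 2, 6 }
  { 1, 2, 3, 5, 6 }  = { 1, 2, 6 } ∪ { 2, 3, 5, 6 }
  { 1, 3, 4, 5, 6 }  = { 3, 4, 5 } ∪ { 1, 3, 4, 6 }
  — 20 sets.
Round 3 adds 11:
  { 2 }  = ᶜ of { 1, 3, 4, 5, 6 }
  { 4 }  = ᶜ of { 1, 2, 3, 5, 6 }
  { 5 }  = ᶜ of { 1, 2, 3, 4, 6 }
  { 6 }  = ᶜ of { 1, 2, 3, 4, 5 }
  { 2, 6 }  = ᶜ of { 1, 3, 4, 5 }
  { 3, 4 }  = ᶜ of { 1, 2, 5, 6 }
  { 3, 5 }  = ᶜ of { 1, 2, 4, 6 }
  { 3, 6 }  = ᶜ of { 1, 2, 4, 5 }
  { 1, 2, 5 }  = { 2, 5 } ∪ { 1 }
  { 1, 4, 6 }  = { 1, 6 } ∪ { 1, 4 }
  { 1, 2, 4, 5, 6 }  = { 2, 5 } ∪ { 1, 2, 4, 6 }
  — 31 sets.
Round 4 adds 27:
  { 3 }  = ᶜ of { 1, 2, 4, 5, 6 }
  { 1, 2 }  = { 1 } ∪ { 2 }
  { 1, 5 }  = { 1 } ∪ { 5 }
  { 2, 4 }  = { 2 } ∪ { 4 }
  { 4, 5 }  = { 5 } ∪ { 4 }
  { 4, 6 }  = { 6 } ∪ { 4 }
  { 5, 6 }  = { 6 } ∪ { 5 }
  { 1, 2, 4 }  = { 2 } ∪ { 1, 4 }
  { 1, 3, 4 }  = { 3, 4 } ∪ { 1 }
  { 1, 3, 5 }  = { 1 } ∪ { 3, 5 }
  { 1, 3, 6 }  = { 1 } ∪ { 3, 6 }
  { 1, 4, 5 }  = { 5 } ∪ { 1, 4 }
  { 1, 5, 6 }  = { 1, 6 } ∪ { 5 }
  { 2, 3, 4 }  = { 3, 4 } ∪ { 2 }
  { 2, 3, 5 }  = ᶜ of { 1, 4, 6 }
  { 2, 3, 6 }  = { 2 } ∪ { 3, 6 }
  { 2, 4, 5 }  = { 2, 5 } ∪ { 4 }
  { 2, 4, 6 }  = { 2, 6 } ∪ { 4 }
  { 2, 5, 6 }  = { 2, 5 } ∪ { 2, 6 }
  { 3, 4, 6 }  = ᶜ of { 1, 2, 5 }
  { 3, 5, 6 }  = { 6 } ∪ { 3, 5 }
  { 1, 2, 3, 5 }  = { 1, 2, 5 } ∪ { 3, 5 }
  { 1, 2, 3, 6 }  = { 3, 6 } ∪ { 1, 2, 6 }
  { 1, 3, 5, 6 }  = { 1, 6 } ∪ { 3, 5 }
  { 1, 4, 5, 6 }  = { 1, 4, 6 } ∪ { 5 }
  { 2, 3, 4, 6 }  = { 3, 4 } ∪ { 2, 6 }
  { 3, 4, 5, 6 }  = { 3, 4, 5 } ∪ { 6 }
  — 58 sets.
Round 5: +6 →
  { 1, 3 }  = { 3 } ∪ { 1 }
  { 2, 3 }  = ᶜ of { 1, 4, 5, 6 }
  { 1, 2, 3 }  = { 1, 2 } ∪ { 3 }
  { 4, 5, 6 }  = { 4, 5 } ∪ { 5, 6 }
  { 1, 2, 3, 4 }  = ᶜ of { 5, 6 }
  { 2, 4, 5, 6 }  = { 2, 4, 6 } ∪ { 4, 5 }
  — 64 sets.
After Round 6 the family is unchanged; done.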